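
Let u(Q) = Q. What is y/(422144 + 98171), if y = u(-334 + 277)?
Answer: -3/27385 ≈ -0.00010955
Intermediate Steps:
y = -57 (y = -334 + 277 = -57)
y/(422144 + 98171) = -57/(422144 + 98171) = -57/520315 = -57*1/520315 = -3/27385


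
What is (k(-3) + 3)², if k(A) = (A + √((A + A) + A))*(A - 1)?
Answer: 81 - 360*I ≈ 81.0 - 360.0*I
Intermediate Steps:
k(A) = (-1 + A)*(A + √3*√A) (k(A) = (A + √(2*A + A))*(-1 + A) = (A + √(3*A))*(-1 + A) = (A + √3*√A)*(-1 + A) = (-1 + A)*(A + √3*√A))
(k(-3) + 3)² = (((-3)² - 1*(-3) + √3*(-3)^(3/2) - √3*√(-3)) + 3)² = ((9 + 3 + √3*(-3*I*√3) - √3*I*√3) + 3)² = ((9 + 3 - 9*I - 3*I) + 3)² = ((12 - 12*I) + 3)² = (15 - 12*I)²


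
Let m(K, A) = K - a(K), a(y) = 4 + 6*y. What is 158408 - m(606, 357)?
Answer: 161442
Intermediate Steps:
m(K, A) = -4 - 5*K (m(K, A) = K - (4 + 6*K) = K + (-4 - 6*K) = -4 - 5*K)
158408 - m(606, 357) = 158408 - (-4 - 5*606) = 158408 - (-4 - 3030) = 158408 - 1*(-3034) = 158408 + 3034 = 161442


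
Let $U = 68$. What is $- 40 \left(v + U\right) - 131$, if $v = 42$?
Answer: $-4531$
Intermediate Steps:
$- 40 \left(v + U\right) - 131 = - 40 \left(42 + 68\right) - 131 = \left(-40\right) 110 - 131 = -4400 - 131 = -4531$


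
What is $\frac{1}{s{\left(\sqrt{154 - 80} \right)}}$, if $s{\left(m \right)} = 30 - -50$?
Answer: $\frac{1}{80} \approx 0.0125$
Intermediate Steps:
$s{\left(m \right)} = 80$ ($s{\left(m \right)} = 30 + 50 = 80$)
$\frac{1}{s{\left(\sqrt{154 - 80} \right)}} = \frac{1}{80}$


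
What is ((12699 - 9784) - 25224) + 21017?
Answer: -1292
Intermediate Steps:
((12699 - 9784) - 25224) + 21017 = (2915 - 25224) + 21017 = -22309 + 21017 = -1292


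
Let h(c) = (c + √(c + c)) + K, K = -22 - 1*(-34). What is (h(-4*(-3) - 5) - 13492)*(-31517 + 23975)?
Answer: 101613366 - 7542*√14 ≈ 1.0159e+8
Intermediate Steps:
K = 12 (K = -22 + 34 = 12)
h(c) = 12 + c + √2*√c (h(c) = (c + √(c + c)) + 12 = (c + √(2*c)) + 12 = (c + √2*√c) + 12 = 12 + c + √2*√c)
(h(-4*(-3) - 5) - 13492)*(-31517 + 23975) = ((12 + (-4*(-3) - 5) + √2*√(-4*(-3) - 5)) - 13492)*(-31517 + 23975) = ((12 + (12 - 5) + √2*√(12 - 5)) - 13492)*(-7542) = ((12 + 7 + √2*√7) - 13492)*(-7542) = ((12 + 7 + √14) - 13492)*(-7542) = ((19 + √14) - 13492)*(-7542) = (-13473 + √14)*(-7542) = 101613366 - 7542*√14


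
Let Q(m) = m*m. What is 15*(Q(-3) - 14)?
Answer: -75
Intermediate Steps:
Q(m) = m²
15*(Q(-3) - 14) = 15*((-3)² - 14) = 15*(9 - 14) = 15*(-5) = -75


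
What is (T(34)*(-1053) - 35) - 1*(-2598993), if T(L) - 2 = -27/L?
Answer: 88321399/34 ≈ 2.5977e+6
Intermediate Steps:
T(L) = 2 - 27/L
(T(34)*(-1053) - 35) - 1*(-2598993) = ((2 - 27/34)*(-1053) - 35) - 1*(-2598993) = ((2 - 27*1/34)*(-1053) - 35) + 2598993 = ((2 - 27/34)*(-1053) - 35) + 2598993 = ((41/34)*(-1053) - 35) + 2598993 = (-43173/34 - 35) + 2598993 = -44363/34 + 2598993 = 88321399/34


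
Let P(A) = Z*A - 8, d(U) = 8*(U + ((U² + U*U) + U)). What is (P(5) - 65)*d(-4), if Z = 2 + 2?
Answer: -10176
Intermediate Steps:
Z = 4
d(U) = 16*U + 16*U² (d(U) = 8*(U + ((U² + U²) + U)) = 8*(U + (2*U² + U)) = 8*(U + (U + 2*U²)) = 8*(2*U + 2*U²) = 16*U + 16*U²)
P(A) = -8 + 4*A (P(A) = 4*A - 8 = -8 + 4*A)
(P(5) - 65)*d(-4) = ((-8 + 4*5) - 65)*(16*(-4)*(1 - 4)) = ((-8 + 20) - 65)*(16*(-4)*(-3)) = (12 - 65)*192 = -53*192 = -10176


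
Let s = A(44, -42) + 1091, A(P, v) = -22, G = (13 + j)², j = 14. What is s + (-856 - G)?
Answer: -516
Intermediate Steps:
G = 729 (G = (13 + 14)² = 27² = 729)
s = 1069 (s = -22 + 1091 = 1069)
s + (-856 - G) = 1069 + (-856 - 1*729) = 1069 + (-856 - 729) = 1069 - 1585 = -516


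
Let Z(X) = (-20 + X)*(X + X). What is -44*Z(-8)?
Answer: -19712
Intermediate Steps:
Z(X) = 2*X*(-20 + X) (Z(X) = (-20 + X)*(2*X) = 2*X*(-20 + X))
-44*Z(-8) = -88*(-8)*(-20 - 8) = -88*(-8)*(-28) = -44*448 = -19712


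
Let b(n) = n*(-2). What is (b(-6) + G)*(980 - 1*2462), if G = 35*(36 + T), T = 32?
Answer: -3544944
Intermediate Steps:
b(n) = -2*n
G = 2380 (G = 35*(36 + 32) = 35*68 = 2380)
(b(-6) + G)*(980 - 1*2462) = (-2*(-6) + 2380)*(980 - 1*2462) = (12 + 2380)*(980 - 2462) = 2392*(-1482) = -3544944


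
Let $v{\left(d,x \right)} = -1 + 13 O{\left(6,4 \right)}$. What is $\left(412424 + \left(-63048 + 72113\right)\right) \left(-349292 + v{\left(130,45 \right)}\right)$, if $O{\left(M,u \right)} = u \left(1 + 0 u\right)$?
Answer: $-147201239849$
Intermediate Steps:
$O{\left(M,u \right)} = u$ ($O{\left(M,u \right)} = u \left(1 + 0\right) = u 1 = u$)
$v{\left(d,x \right)} = 51$ ($v{\left(d,x \right)} = -1 + 13 \cdot 4 = -1 + 52 = 51$)
$\left(412424 + \left(-63048 + 72113\right)\right) \left(-349292 + v{\left(130,45 \right)}\right) = \left(412424 + \left(-63048 + 72113\right)\right) \left(-349292 + 51\right) = \left(412424 + 9065\right) \left(-349241\right) = 421489 \left(-349241\right) = -147201239849$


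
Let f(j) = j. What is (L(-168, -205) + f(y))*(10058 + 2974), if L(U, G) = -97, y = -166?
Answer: -3427416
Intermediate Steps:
(L(-168, -205) + f(y))*(10058 + 2974) = (-97 - 166)*(10058 + 2974) = -263*13032 = -3427416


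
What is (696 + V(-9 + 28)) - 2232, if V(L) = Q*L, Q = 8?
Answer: -1384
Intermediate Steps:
V(L) = 8*L
(696 + V(-9 + 28)) - 2232 = (696 + 8*(-9 + 28)) - 2232 = (696 + 8*19) - 2232 = (696 + 152) - 2232 = 848 - 2232 = -1384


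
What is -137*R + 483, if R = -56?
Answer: 8155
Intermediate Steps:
-137*R + 483 = -137*(-56) + 483 = 7672 + 483 = 8155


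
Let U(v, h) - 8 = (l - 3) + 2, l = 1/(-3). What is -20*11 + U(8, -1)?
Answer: -640/3 ≈ -213.33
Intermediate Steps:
l = -⅓ ≈ -0.33333
U(v, h) = 20/3 (U(v, h) = 8 + ((-⅓ - 3) + 2) = 8 + (-10/3 + 2) = 8 - 4/3 = 20/3)
-20*11 + U(8, -1) = -20*11 + 20/3 = -220 + 20/3 = -640/3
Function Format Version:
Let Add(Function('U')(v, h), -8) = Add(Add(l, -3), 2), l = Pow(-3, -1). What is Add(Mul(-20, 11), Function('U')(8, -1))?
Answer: Rational(-640, 3) ≈ -213.33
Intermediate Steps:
l = Rational(-1, 3) ≈ -0.33333
Function('U')(v, h) = Rational(20, 3) (Function('U')(v, h) = Add(8, Add(Add(Rational(-1, 3), -3), 2)) = Add(8, Add(Rational(-10, 3), 2)) = Add(8, Rational(-4, 3)) = Rational(20, 3))
Add(Mul(-20, 11), Function('U')(8, -1)) = Add(Mul(-20, 11), Rational(20, 3)) = Add(-220, Rational(20, 3)) = Rational(-640, 3)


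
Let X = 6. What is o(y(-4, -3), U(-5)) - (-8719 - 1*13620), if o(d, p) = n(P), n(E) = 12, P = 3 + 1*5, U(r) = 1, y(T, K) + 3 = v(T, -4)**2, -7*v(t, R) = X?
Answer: 22351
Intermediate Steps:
v(t, R) = -6/7 (v(t, R) = -1/7*6 = -6/7)
y(T, K) = -111/49 (y(T, K) = -3 + (-6/7)**2 = -3 + 36/49 = -111/49)
P = 8 (P = 3 + 5 = 8)
o(d, p) = 12
o(y(-4, -3), U(-5)) - (-8719 - 1*13620) = 12 - (-8719 - 1*13620) = 12 - (-8719 - 13620) = 12 - 1*(-22339) = 12 + 22339 = 22351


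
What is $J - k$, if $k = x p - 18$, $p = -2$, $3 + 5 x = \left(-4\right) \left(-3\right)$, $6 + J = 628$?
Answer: $\frac{3218}{5} \approx 643.6$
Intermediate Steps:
$J = 622$ ($J = -6 + 628 = 622$)
$x = \frac{9}{5}$ ($x = - \frac{3}{5} + \frac{\left(-4\right) \left(-3\right)}{5} = - \frac{3}{5} + \frac{1}{5} \cdot 12 = - \frac{3}{5} + \frac{12}{5} = \frac{9}{5} \approx 1.8$)
$k = - \frac{108}{5}$ ($k = \frac{9}{5} \left(-2\right) - 18 = - \frac{18}{5} - 18 = - \frac{108}{5} \approx -21.6$)
$J - k = 622 - - \frac{108}{5} = 622 + \frac{108}{5} = \frac{3218}{5}$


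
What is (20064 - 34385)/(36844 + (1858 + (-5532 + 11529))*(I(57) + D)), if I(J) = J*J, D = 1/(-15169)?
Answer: -217235249/387685335036 ≈ -0.00056034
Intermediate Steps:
D = -1/15169 ≈ -6.5924e-5
I(J) = J²
(20064 - 34385)/(36844 + (1858 + (-5532 + 11529))*(I(57) + D)) = (20064 - 34385)/(36844 + (1858 + (-5532 + 11529))*(57² - 1/15169)) = -14321/(36844 + (1858 + 5997)*(3249 - 1/15169)) = -14321/(36844 + 7855*(49284080/15169)) = -14321/(36844 + 387126448400/15169) = -14321/387685335036/15169 = -14321*15169/387685335036 = -217235249/387685335036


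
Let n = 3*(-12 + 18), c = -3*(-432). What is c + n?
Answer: 1314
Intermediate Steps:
c = 1296
n = 18 (n = 3*6 = 18)
c + n = 1296 + 18 = 1314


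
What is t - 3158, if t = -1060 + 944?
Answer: -3274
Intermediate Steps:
t = -116
t - 3158 = -116 - 3158 = -3274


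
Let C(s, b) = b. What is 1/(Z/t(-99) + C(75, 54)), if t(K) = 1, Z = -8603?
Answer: -1/8549 ≈ -0.00011697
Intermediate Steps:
1/(Z/t(-99) + C(75, 54)) = 1/(-8603/1 + 54) = 1/(-8603*1 + 54) = 1/(-8603 + 54) = 1/(-8549) = -1/8549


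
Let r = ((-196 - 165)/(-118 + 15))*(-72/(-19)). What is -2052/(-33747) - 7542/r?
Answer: -485421109/854924 ≈ -567.79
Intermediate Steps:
r = 1368/103 (r = (-361/(-103))*(-72*(-1/19)) = -361*(-1/103)*(72/19) = (361/103)*(72/19) = 1368/103 ≈ 13.282)
-2052/(-33747) - 7542/r = -2052/(-33747) - 7542/1368/103 = -2052*(-1/33747) - 7542*103/1368 = 684/11249 - 43157/76 = -485421109/854924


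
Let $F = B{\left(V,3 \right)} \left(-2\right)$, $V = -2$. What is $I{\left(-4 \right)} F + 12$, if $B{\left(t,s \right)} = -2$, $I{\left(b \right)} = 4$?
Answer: $28$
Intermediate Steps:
$F = 4$ ($F = \left(-2\right) \left(-2\right) = 4$)
$I{\left(-4 \right)} F + 12 = 4 \cdot 4 + 12 = 16 + 12 = 28$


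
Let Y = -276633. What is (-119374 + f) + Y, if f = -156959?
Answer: -552966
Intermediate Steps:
(-119374 + f) + Y = (-119374 - 156959) - 276633 = -276333 - 276633 = -552966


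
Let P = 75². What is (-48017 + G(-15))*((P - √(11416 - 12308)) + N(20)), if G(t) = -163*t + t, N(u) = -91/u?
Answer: -5124389083/20 + 91174*I*√223 ≈ -2.5622e+8 + 1.3615e+6*I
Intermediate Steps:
G(t) = -162*t
P = 5625
(-48017 + G(-15))*((P - √(11416 - 12308)) + N(20)) = (-48017 - 162*(-15))*((5625 - √(11416 - 12308)) - 91/20) = (-48017 + 2430)*((5625 - √(-892)) - 91*1/20) = -45587*((5625 - 2*I*√223) - 91/20) = -45587*(112409/20 - 2*I*√223) = -5124389083/20 + 91174*I*√223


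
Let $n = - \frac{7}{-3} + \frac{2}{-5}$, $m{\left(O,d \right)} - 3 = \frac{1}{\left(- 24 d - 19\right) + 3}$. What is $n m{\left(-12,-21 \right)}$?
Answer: $\frac{8497}{1464} \approx 5.804$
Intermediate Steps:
$m{\left(O,d \right)} = 3 + \frac{1}{-16 - 24 d}$ ($m{\left(O,d \right)} = 3 + \frac{1}{\left(- 24 d - 19\right) + 3} = 3 + \frac{1}{\left(-19 - 24 d\right) + 3} = 3 + \frac{1}{-16 - 24 d}$)
$n = \frac{29}{15}$ ($n = \left(-7\right) \left(- \frac{1}{3}\right) + 2 \left(- \frac{1}{5}\right) = \frac{7}{3} - \frac{2}{5} = \frac{29}{15} \approx 1.9333$)
$n m{\left(-12,-21 \right)} = \frac{29 \frac{47 + 72 \left(-21\right)}{8 \left(2 + 3 \left(-21\right)\right)}}{15} = \frac{29 \frac{47 - 1512}{8 \left(2 - 63\right)}}{15} = \frac{29 \cdot \frac{1}{8} \frac{1}{-61} \left(-1465\right)}{15} = \frac{29 \cdot \frac{1}{8} \left(- \frac{1}{61}\right) \left(-1465\right)}{15} = \frac{29}{15} \cdot \frac{1465}{488} = \frac{8497}{1464}$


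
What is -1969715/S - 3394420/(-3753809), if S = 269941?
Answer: -6477640765215/1013306955269 ≈ -6.3926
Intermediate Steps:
-1969715/S - 3394420/(-3753809) = -1969715/269941 - 3394420/(-3753809) = -1969715*1/269941 - 3394420*(-1/3753809) = -1969715/269941 + 3394420/3753809 = -6477640765215/1013306955269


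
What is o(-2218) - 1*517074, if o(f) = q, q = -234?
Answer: -517308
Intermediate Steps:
o(f) = -234
o(-2218) - 1*517074 = -234 - 1*517074 = -234 - 517074 = -517308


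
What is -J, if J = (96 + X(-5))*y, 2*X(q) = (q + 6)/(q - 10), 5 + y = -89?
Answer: 135313/15 ≈ 9020.9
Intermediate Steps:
y = -94 (y = -5 - 89 = -94)
X(q) = (6 + q)/(2*(-10 + q)) (X(q) = ((q + 6)/(q - 10))/2 = ((6 + q)/(-10 + q))/2 = (6 + q)/(2*(-10 + q)))
J = -135313/15 (J = (96 + (6 - 5)/(2*(-10 - 5)))*(-94) = (96 + (1/2)*1/(-15))*(-94) = (96 + (1/2)*(-1/15)*1)*(-94) = (96 - 1/30)*(-94) = (2879/30)*(-94) = -135313/15 ≈ -9020.9)
-J = -1*(-135313/15) = 135313/15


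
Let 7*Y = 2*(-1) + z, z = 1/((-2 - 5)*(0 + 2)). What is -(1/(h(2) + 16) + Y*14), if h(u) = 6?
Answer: 631/154 ≈ 4.0974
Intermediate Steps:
z = -1/14 (z = 1/(-7*2) = 1/(-14) = -1/14 ≈ -0.071429)
Y = -29/98 (Y = (2*(-1) - 1/14)/7 = (-2 - 1/14)/7 = (⅐)*(-29/14) = -29/98 ≈ -0.29592)
-(1/(h(2) + 16) + Y*14) = -(1/(6 + 16) - 29/98*14) = -(1/22 - 29/7) = -1*(-631/154) = 631/154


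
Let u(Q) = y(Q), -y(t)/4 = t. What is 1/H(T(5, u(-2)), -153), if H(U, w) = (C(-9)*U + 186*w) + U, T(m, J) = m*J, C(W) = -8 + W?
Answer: -1/29098 ≈ -3.4367e-5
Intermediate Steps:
y(t) = -4*t
u(Q) = -4*Q
T(m, J) = J*m
H(U, w) = -16*U + 186*w (H(U, w) = ((-8 - 9)*U + 186*w) + U = (-17*U + 186*w) + U = -16*U + 186*w)
1/H(T(5, u(-2)), -153) = 1/(-16*(-4*(-2))*5 + 186*(-153)) = 1/(-128*5 - 28458) = 1/(-16*40 - 28458) = 1/(-640 - 28458) = 1/(-29098) = -1/29098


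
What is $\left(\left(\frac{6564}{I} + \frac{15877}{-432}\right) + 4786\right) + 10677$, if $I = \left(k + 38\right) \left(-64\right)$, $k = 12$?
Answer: $\frac{333162643}{21600} \approx 15424.0$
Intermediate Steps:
$I = -3200$ ($I = \left(12 + 38\right) \left(-64\right) = 50 \left(-64\right) = -3200$)
$\left(\left(\frac{6564}{I} + \frac{15877}{-432}\right) + 4786\right) + 10677 = \left(\left(\frac{6564}{-3200} + \frac{15877}{-432}\right) + 4786\right) + 10677 = \left(\left(6564 \left(- \frac{1}{3200}\right) + 15877 \left(- \frac{1}{432}\right)\right) + 4786\right) + 10677 = \left(\left(- \frac{1641}{800} - \frac{15877}{432}\right) + 4786\right) + 10677 = \left(- \frac{838157}{21600} + 4786\right) + 10677 = \frac{102539443}{21600} + 10677 = \frac{333162643}{21600}$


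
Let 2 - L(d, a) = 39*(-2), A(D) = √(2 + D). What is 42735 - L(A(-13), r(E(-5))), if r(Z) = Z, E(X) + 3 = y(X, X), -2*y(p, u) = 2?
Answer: 42655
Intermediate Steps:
y(p, u) = -1 (y(p, u) = -½*2 = -1)
E(X) = -4 (E(X) = -3 - 1 = -4)
L(d, a) = 80 (L(d, a) = 2 - 39*(-2) = 2 - 1*(-78) = 2 + 78 = 80)
42735 - L(A(-13), r(E(-5))) = 42735 - 1*80 = 42735 - 80 = 42655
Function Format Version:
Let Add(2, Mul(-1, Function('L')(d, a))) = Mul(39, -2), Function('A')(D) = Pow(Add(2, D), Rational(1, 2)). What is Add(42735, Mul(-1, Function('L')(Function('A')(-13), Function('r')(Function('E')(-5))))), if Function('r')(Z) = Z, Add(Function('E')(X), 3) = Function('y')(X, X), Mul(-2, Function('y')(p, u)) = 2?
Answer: 42655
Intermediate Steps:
Function('y')(p, u) = -1 (Function('y')(p, u) = Mul(Rational(-1, 2), 2) = -1)
Function('E')(X) = -4 (Function('E')(X) = Add(-3, -1) = -4)
Function('L')(d, a) = 80 (Function('L')(d, a) = Add(2, Mul(-1, Mul(39, -2))) = Add(2, Mul(-1, -78)) = Add(2, 78) = 80)
Add(42735, Mul(-1, Function('L')(Function('A')(-13), Function('r')(Function('E')(-5))))) = Add(42735, Mul(-1, 80)) = Add(42735, -80) = 42655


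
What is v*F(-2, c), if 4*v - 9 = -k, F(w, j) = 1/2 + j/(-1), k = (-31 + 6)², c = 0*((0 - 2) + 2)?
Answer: -77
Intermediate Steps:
c = 0 (c = 0*(-2 + 2) = 0*0 = 0)
k = 625 (k = (-25)² = 625)
F(w, j) = ½ - j (F(w, j) = 1*(½) + j*(-1) = ½ - j)
v = -154 (v = 9/4 + (-1*625)/4 = 9/4 + (¼)*(-625) = 9/4 - 625/4 = -154)
v*F(-2, c) = -154*(½ - 1*0) = -154*(½ + 0) = -154*½ = -77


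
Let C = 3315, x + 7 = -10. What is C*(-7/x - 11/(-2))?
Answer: 39195/2 ≈ 19598.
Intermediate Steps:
x = -17 (x = -7 - 10 = -17)
C*(-7/x - 11/(-2)) = 3315*(-7/(-17) - 11/(-2)) = 3315*(-7*(-1/17) - 11*(-½)) = 3315*(7/17 + 11/2) = 3315*(201/34) = 39195/2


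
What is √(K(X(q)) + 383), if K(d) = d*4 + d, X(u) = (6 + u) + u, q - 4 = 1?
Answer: √463 ≈ 21.517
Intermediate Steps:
q = 5 (q = 4 + 1 = 5)
X(u) = 6 + 2*u
K(d) = 5*d (K(d) = 4*d + d = 5*d)
√(K(X(q)) + 383) = √(5*(6 + 2*5) + 383) = √(5*(6 + 10) + 383) = √(5*16 + 383) = √(80 + 383) = √463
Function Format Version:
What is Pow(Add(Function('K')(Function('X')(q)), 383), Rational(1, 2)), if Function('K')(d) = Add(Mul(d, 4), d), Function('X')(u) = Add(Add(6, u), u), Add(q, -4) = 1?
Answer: Pow(463, Rational(1, 2)) ≈ 21.517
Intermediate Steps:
q = 5 (q = Add(4, 1) = 5)
Function('X')(u) = Add(6, Mul(2, u))
Function('K')(d) = Mul(5, d) (Function('K')(d) = Add(Mul(4, d), d) = Mul(5, d))
Pow(Add(Function('K')(Function('X')(q)), 383), Rational(1, 2)) = Pow(Add(Mul(5, Add(6, Mul(2, 5))), 383), Rational(1, 2)) = Pow(Add(Mul(5, Add(6, 10)), 383), Rational(1, 2)) = Pow(Add(Mul(5, 16), 383), Rational(1, 2)) = Pow(Add(80, 383), Rational(1, 2)) = Pow(463, Rational(1, 2))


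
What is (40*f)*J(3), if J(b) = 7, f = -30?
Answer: -8400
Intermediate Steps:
(40*f)*J(3) = (40*(-30))*7 = -1200*7 = -8400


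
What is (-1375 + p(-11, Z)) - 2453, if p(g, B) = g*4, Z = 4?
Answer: -3872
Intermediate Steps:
p(g, B) = 4*g
(-1375 + p(-11, Z)) - 2453 = (-1375 + 4*(-11)) - 2453 = (-1375 - 44) - 2453 = -1419 - 2453 = -3872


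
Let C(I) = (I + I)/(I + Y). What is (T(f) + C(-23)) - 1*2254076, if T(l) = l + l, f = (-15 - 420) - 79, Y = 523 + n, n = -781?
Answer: -633684178/281 ≈ -2.2551e+6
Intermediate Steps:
Y = -258 (Y = 523 - 781 = -258)
C(I) = 2*I/(-258 + I) (C(I) = (I + I)/(I - 258) = (2*I)/(-258 + I) = 2*I/(-258 + I))
f = -514 (f = -435 - 79 = -514)
T(l) = 2*l
(T(f) + C(-23)) - 1*2254076 = (2*(-514) + 2*(-23)/(-258 - 23)) - 1*2254076 = (-1028 + 2*(-23)/(-281)) - 2254076 = (-1028 + 2*(-23)*(-1/281)) - 2254076 = (-1028 + 46/281) - 2254076 = -288822/281 - 2254076 = -633684178/281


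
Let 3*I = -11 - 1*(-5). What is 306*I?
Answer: -612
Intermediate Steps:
I = -2 (I = (-11 - 1*(-5))/3 = (-11 + 5)/3 = (1/3)*(-6) = -2)
306*I = 306*(-2) = -612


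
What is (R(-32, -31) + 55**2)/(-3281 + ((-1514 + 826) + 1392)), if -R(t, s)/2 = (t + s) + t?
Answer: -3215/2577 ≈ -1.2476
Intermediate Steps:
R(t, s) = -4*t - 2*s (R(t, s) = -2*((t + s) + t) = -2*((s + t) + t) = -2*(s + 2*t) = -4*t - 2*s)
(R(-32, -31) + 55**2)/(-3281 + ((-1514 + 826) + 1392)) = ((-4*(-32) - 2*(-31)) + 55**2)/(-3281 + ((-1514 + 826) + 1392)) = ((128 + 62) + 3025)/(-3281 + (-688 + 1392)) = (190 + 3025)/(-3281 + 704) = 3215/(-2577) = 3215*(-1/2577) = -3215/2577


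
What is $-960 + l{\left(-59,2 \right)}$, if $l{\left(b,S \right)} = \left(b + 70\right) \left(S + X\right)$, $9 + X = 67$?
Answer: $-300$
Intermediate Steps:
$X = 58$ ($X = -9 + 67 = 58$)
$l{\left(b,S \right)} = \left(58 + S\right) \left(70 + b\right)$ ($l{\left(b,S \right)} = \left(b + 70\right) \left(S + 58\right) = \left(70 + b\right) \left(58 + S\right) = \left(58 + S\right) \left(70 + b\right)$)
$-960 + l{\left(-59,2 \right)} = -960 + \left(4060 + 58 \left(-59\right) + 70 \cdot 2 + 2 \left(-59\right)\right) = -960 + \left(4060 - 3422 + 140 - 118\right) = -960 + 660 = -300$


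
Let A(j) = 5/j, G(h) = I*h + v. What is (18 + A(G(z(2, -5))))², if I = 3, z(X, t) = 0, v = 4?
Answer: 5929/16 ≈ 370.56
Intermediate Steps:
G(h) = 4 + 3*h (G(h) = 3*h + 4 = 4 + 3*h)
(18 + A(G(z(2, -5))))² = (18 + 5/(4 + 3*0))² = (18 + 5/(4 + 0))² = (18 + 5/4)² = (77/4)² = 5929/16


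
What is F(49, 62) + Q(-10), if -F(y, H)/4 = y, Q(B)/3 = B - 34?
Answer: -328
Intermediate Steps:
Q(B) = -102 + 3*B (Q(B) = 3*(B - 34) = 3*(-34 + B) = -102 + 3*B)
F(y, H) = -4*y
F(49, 62) + Q(-10) = -4*49 + (-102 + 3*(-10)) = -196 + (-102 - 30) = -196 - 132 = -328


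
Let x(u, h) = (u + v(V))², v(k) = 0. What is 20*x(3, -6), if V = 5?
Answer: 180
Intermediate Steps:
x(u, h) = u² (x(u, h) = (u + 0)² = u²)
20*x(3, -6) = 20*3² = 20*9 = 180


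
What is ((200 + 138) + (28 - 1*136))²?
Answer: 52900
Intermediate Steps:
((200 + 138) + (28 - 1*136))² = (338 + (28 - 136))² = (338 - 108)² = 230² = 52900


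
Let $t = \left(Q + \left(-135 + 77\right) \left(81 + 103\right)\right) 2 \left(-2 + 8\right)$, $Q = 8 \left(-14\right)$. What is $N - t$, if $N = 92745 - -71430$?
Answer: $293583$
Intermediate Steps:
$Q = -112$
$N = 164175$ ($N = 92745 + 71430 = 164175$)
$t = -129408$ ($t = \left(-112 + \left(-135 + 77\right) \left(81 + 103\right)\right) 2 \left(-2 + 8\right) = \left(-112 - 10672\right) 2 \cdot 6 = \left(-112 - 10672\right) 12 = \left(-10784\right) 12 = -129408$)
$N - t = 164175 - -129408 = 164175 + 129408 = 293583$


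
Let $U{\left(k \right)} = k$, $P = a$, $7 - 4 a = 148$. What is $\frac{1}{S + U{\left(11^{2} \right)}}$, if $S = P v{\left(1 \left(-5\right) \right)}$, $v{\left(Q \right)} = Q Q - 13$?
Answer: $- \frac{1}{302} \approx -0.0033113$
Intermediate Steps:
$a = - \frac{141}{4}$ ($a = \frac{7}{4} - 37 = - \frac{141}{4} \approx -35.25$)
$v{\left(Q \right)} = -13 + Q^{2}$ ($v{\left(Q \right)} = Q^{2} - 13 = -13 + Q^{2}$)
$P = - \frac{141}{4} \approx -35.25$
$S = -423$ ($S = - \frac{141 \left(-13 + \left(1 \left(-5\right)\right)^{2}\right)}{4} = - \frac{141 \left(-13 + \left(-5\right)^{2}\right)}{4} = - \frac{141 \left(-13 + 25\right)}{4} = \left(- \frac{141}{4}\right) 12 = -423$)
$\frac{1}{S + U{\left(11^{2} \right)}} = \frac{1}{-423 + 11^{2}} = \frac{1}{-423 + 121} = \frac{1}{-302} = - \frac{1}{302}$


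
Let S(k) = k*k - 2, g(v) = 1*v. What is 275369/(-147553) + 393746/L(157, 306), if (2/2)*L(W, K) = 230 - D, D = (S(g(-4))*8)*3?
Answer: -29063796326/7820309 ≈ -3716.4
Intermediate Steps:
g(v) = v
S(k) = -2 + k² (S(k) = k² - 2 = -2 + k²)
D = 336 (D = ((-2 + (-4)²)*8)*3 = ((-2 + 16)*8)*3 = (14*8)*3 = 112*3 = 336)
L(W, K) = -106 (L(W, K) = 230 - 1*336 = 230 - 336 = -106)
275369/(-147553) + 393746/L(157, 306) = 275369/(-147553) + 393746/(-106) = 275369*(-1/147553) + 393746*(-1/106) = -275369/147553 - 196873/53 = -29063796326/7820309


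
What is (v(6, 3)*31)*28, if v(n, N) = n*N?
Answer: 15624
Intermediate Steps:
v(n, N) = N*n
(v(6, 3)*31)*28 = ((3*6)*31)*28 = (18*31)*28 = 558*28 = 15624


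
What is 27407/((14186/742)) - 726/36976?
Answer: 187983353777/131135384 ≈ 1433.5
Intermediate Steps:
27407/((14186/742)) - 726/36976 = 27407/((14186*(1/742))) - 726*1/36976 = 27407/(7093/371) - 363/18488 = 27407*(371/7093) - 363/18488 = 10167997/7093 - 363/18488 = 187983353777/131135384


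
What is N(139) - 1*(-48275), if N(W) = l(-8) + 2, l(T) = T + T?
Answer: 48261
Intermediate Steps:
l(T) = 2*T
N(W) = -14 (N(W) = 2*(-8) + 2 = -16 + 2 = -14)
N(139) - 1*(-48275) = -14 - 1*(-48275) = -14 + 48275 = 48261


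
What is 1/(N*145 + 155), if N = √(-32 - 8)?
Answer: 31/173005 - 58*I*√10/173005 ≈ 0.00017919 - 0.0010602*I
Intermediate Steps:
N = 2*I*√10 (N = √(-40) = 2*I*√10 ≈ 6.3246*I)
1/(N*145 + 155) = 1/((2*I*√10)*145 + 155) = 1/(290*I*√10 + 155) = 1/(155 + 290*I*√10)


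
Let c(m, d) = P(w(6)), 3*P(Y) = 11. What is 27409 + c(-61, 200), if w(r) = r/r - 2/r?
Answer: 82238/3 ≈ 27413.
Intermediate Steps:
w(r) = 1 - 2/r
P(Y) = 11/3 (P(Y) = (1/3)*11 = 11/3)
c(m, d) = 11/3
27409 + c(-61, 200) = 27409 + 11/3 = 82238/3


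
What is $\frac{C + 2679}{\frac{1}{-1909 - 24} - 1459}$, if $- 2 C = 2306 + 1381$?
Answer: $- \frac{3230043}{5640496} \approx -0.57265$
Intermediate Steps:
$C = - \frac{3687}{2}$ ($C = - \frac{2306 + 1381}{2} = \left(- \frac{1}{2}\right) 3687 = - \frac{3687}{2} \approx -1843.5$)
$\frac{C + 2679}{\frac{1}{-1909 - 24} - 1459} = \frac{- \frac{3687}{2} + 2679}{\frac{1}{-1909 - 24} - 1459} = \frac{1671}{2 \left(\frac{1}{-1933} - 1459\right)} = \frac{1671}{2 \left(- \frac{1}{1933} - 1459\right)} = \frac{1671}{2 \left(- \frac{2820248}{1933}\right)} = \frac{1671}{2} \left(- \frac{1933}{2820248}\right) = - \frac{3230043}{5640496}$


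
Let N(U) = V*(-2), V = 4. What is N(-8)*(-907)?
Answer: 7256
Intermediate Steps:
N(U) = -8 (N(U) = 4*(-2) = -8)
N(-8)*(-907) = -8*(-907) = 7256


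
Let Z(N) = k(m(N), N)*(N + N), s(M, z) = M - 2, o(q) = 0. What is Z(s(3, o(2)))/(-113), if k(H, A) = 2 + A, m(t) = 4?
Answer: -6/113 ≈ -0.053097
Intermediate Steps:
s(M, z) = -2 + M
Z(N) = 2*N*(2 + N) (Z(N) = (2 + N)*(N + N) = (2 + N)*(2*N) = 2*N*(2 + N))
Z(s(3, o(2)))/(-113) = (2*(-2 + 3)*(2 + (-2 + 3)))/(-113) = (2*1*(2 + 1))*(-1/113) = (2*1*3)*(-1/113) = 6*(-1/113) = -6/113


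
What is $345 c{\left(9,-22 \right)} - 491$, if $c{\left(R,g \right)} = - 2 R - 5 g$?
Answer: $31249$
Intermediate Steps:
$c{\left(R,g \right)} = - 5 g - 2 R$
$345 c{\left(9,-22 \right)} - 491 = 345 \left(\left(-5\right) \left(-22\right) - 18\right) - 491 = 345 \left(110 - 18\right) - 491 = 345 \cdot 92 - 491 = 31740 - 491 = 31249$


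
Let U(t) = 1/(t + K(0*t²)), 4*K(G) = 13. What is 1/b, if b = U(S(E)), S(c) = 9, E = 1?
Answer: 49/4 ≈ 12.250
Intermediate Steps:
K(G) = 13/4 (K(G) = (¼)*13 = 13/4)
U(t) = 1/(13/4 + t) (U(t) = 1/(t + 13/4) = 1/(13/4 + t))
b = 4/49 (b = 4/(13 + 4*9) = 4/(13 + 36) = 4/49 ≈ 0.081633)
1/b = 1/(4/49) = 49/4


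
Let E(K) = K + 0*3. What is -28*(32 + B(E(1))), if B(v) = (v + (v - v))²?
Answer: -924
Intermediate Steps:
E(K) = K (E(K) = K + 0 = K)
B(v) = v² (B(v) = (v + 0)² = v²)
-28*(32 + B(E(1))) = -28*(32 + 1²) = -28*(32 + 1) = -28*33 = -924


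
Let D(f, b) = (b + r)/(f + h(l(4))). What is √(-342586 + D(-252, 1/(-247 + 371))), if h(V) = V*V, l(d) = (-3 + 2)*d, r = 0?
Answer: I*√18336523733445/7316 ≈ 585.31*I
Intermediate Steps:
l(d) = -d
h(V) = V²
D(f, b) = b/(16 + f) (D(f, b) = (b + 0)/(f + (-1*4)²) = b/(f + (-4)²) = b/(f + 16) = b/(16 + f))
√(-342586 + D(-252, 1/(-247 + 371))) = √(-342586 + 1/((-247 + 371)*(16 - 252))) = √(-342586 + 1/(124*(-236))) = √(-342586 + (1/124)*(-1/236)) = √(-342586 - 1/29264) = √(-10025436705/29264) = I*√18336523733445/7316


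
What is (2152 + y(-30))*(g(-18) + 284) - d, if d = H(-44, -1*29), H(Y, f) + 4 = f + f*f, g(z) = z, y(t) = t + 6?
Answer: 565240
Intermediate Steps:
y(t) = 6 + t
H(Y, f) = -4 + f + f² (H(Y, f) = -4 + (f + f*f) = -4 + (f + f²) = -4 + f + f²)
d = 808 (d = -4 - 1*29 + (-1*29)² = -4 - 29 + (-29)² = -4 - 29 + 841 = 808)
(2152 + y(-30))*(g(-18) + 284) - d = (2152 + (6 - 30))*(-18 + 284) - 1*808 = (2152 - 24)*266 - 808 = 2128*266 - 808 = 566048 - 808 = 565240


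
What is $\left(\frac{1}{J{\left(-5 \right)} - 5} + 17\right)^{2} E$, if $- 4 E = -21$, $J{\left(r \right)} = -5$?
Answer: $\frac{599781}{400} \approx 1499.5$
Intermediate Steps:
$E = \frac{21}{4}$ ($E = \left(- \frac{1}{4}\right) \left(-21\right) = \frac{21}{4} \approx 5.25$)
$\left(\frac{1}{J{\left(-5 \right)} - 5} + 17\right)^{2} E = \left(\frac{1}{-5 - 5} + 17\right)^{2} \cdot \frac{21}{4} = \left(\frac{1}{-10} + 17\right)^{2} \cdot \frac{21}{4} = \left(- \frac{1}{10} + 17\right)^{2} \cdot \frac{21}{4} = \left(\frac{169}{10}\right)^{2} \cdot \frac{21}{4} = \frac{28561}{100} \cdot \frac{21}{4} = \frac{599781}{400}$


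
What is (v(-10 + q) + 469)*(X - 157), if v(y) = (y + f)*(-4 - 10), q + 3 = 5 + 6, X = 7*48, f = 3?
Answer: 81445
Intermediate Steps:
X = 336
q = 8 (q = -3 + (5 + 6) = -3 + 11 = 8)
v(y) = -42 - 14*y (v(y) = (y + 3)*(-4 - 10) = (3 + y)*(-14) = -42 - 14*y)
(v(-10 + q) + 469)*(X - 157) = ((-42 - 14*(-10 + 8)) + 469)*(336 - 157) = ((-42 - 14*(-2)) + 469)*179 = ((-42 + 28) + 469)*179 = (-14 + 469)*179 = 455*179 = 81445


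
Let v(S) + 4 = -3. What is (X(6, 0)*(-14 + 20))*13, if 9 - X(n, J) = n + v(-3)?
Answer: 780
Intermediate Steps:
v(S) = -7 (v(S) = -4 - 3 = -7)
X(n, J) = 16 - n (X(n, J) = 9 - (n - 7) = 9 - (-7 + n) = 9 + (7 - n) = 16 - n)
(X(6, 0)*(-14 + 20))*13 = ((16 - 1*6)*(-14 + 20))*13 = ((16 - 6)*6)*13 = (10*6)*13 = 60*13 = 780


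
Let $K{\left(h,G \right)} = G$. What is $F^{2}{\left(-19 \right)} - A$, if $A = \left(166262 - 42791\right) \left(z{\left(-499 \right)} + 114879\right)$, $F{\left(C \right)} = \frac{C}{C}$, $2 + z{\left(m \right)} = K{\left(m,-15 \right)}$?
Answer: $-14182126001$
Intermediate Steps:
$z{\left(m \right)} = -17$ ($z{\left(m \right)} = -2 - 15 = -17$)
$F{\left(C \right)} = 1$
$A = 14182126002$ ($A = \left(166262 - 42791\right) \left(-17 + 114879\right) = 123471 \cdot 114862 = 14182126002$)
$F^{2}{\left(-19 \right)} - A = 1^{2} - 14182126002 = 1 - 14182126002 = -14182126001$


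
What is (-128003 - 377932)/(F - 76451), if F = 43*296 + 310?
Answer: 505935/63413 ≈ 7.9784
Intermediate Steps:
F = 13038 (F = 12728 + 310 = 13038)
(-128003 - 377932)/(F - 76451) = (-128003 - 377932)/(13038 - 76451) = -505935/(-63413) = -505935*(-1/63413) = 505935/63413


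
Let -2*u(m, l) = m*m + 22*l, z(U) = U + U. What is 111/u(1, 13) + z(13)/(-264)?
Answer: -33035/37884 ≈ -0.87200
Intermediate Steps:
z(U) = 2*U
u(m, l) = -11*l - m²/2 (u(m, l) = -(m*m + 22*l)/2 = -(m² + 22*l)/2 = -11*l - m²/2)
111/u(1, 13) + z(13)/(-264) = 111/(-11*13 - ½*1²) + (2*13)/(-264) = 111/(-143 - ½*1) + 26*(-1/264) = 111/(-143 - ½) - 13/132 = 111/(-287/2) - 13/132 = 111*(-2/287) - 13/132 = -222/287 - 13/132 = -33035/37884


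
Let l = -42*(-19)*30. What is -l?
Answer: -23940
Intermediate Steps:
l = 23940 (l = 798*30 = 23940)
-l = -1*23940 = -23940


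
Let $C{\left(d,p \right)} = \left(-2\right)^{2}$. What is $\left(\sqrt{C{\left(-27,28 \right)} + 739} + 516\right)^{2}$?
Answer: $\left(516 + \sqrt{743}\right)^{2} \approx 2.9513 \cdot 10^{5}$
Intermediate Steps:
$C{\left(d,p \right)} = 4$
$\left(\sqrt{C{\left(-27,28 \right)} + 739} + 516\right)^{2} = \left(\sqrt{4 + 739} + 516\right)^{2} = \left(\sqrt{743} + 516\right)^{2} = \left(516 + \sqrt{743}\right)^{2}$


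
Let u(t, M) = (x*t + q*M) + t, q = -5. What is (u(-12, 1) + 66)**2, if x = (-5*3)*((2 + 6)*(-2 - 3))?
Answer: 51136801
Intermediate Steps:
x = 600 (x = -120*(-5) = -15*(-40) = 600)
u(t, M) = -5*M + 601*t (u(t, M) = (600*t - 5*M) + t = (-5*M + 600*t) + t = -5*M + 601*t)
(u(-12, 1) + 66)**2 = ((-5*1 + 601*(-12)) + 66)**2 = ((-5 - 7212) + 66)**2 = (-7217 + 66)**2 = (-7151)**2 = 51136801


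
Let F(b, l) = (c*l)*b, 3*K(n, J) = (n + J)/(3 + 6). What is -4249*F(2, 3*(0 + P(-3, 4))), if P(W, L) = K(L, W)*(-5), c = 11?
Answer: 467390/9 ≈ 51932.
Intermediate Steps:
K(n, J) = J/27 + n/27 (K(n, J) = ((n + J)/(3 + 6))/3 = ((J + n)/9)/3 = ((J + n)*(⅑))/3 = (J/9 + n/9)/3 = J/27 + n/27)
P(W, L) = -5*L/27 - 5*W/27 (P(W, L) = (W/27 + L/27)*(-5) = (L/27 + W/27)*(-5) = -5*L/27 - 5*W/27)
F(b, l) = 11*b*l (F(b, l) = (11*l)*b = 11*b*l)
-4249*F(2, 3*(0 + P(-3, 4))) = -46739*2*3*(0 + (-5/27*4 - 5/27*(-3))) = -46739*2*3*(0 + (-20/27 + 5/9)) = -46739*2*3*(0 - 5/27) = -46739*2*3*(-5/27) = -46739*2*(-5)/9 = -4249*(-110/9) = 467390/9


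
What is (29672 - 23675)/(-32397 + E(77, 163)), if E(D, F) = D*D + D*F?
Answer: -1999/4639 ≈ -0.43091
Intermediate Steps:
E(D, F) = D**2 + D*F
(29672 - 23675)/(-32397 + E(77, 163)) = (29672 - 23675)/(-32397 + 77*(77 + 163)) = 5997/(-32397 + 77*240) = 5997/(-32397 + 18480) = 5997/(-13917) = 5997*(-1/13917) = -1999/4639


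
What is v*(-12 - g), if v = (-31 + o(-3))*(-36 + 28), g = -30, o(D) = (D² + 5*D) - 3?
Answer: 5760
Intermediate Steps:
o(D) = -3 + D² + 5*D
v = 320 (v = (-31 + (-3 + (-3)² + 5*(-3)))*(-36 + 28) = (-31 + (-3 + 9 - 15))*(-8) = (-31 - 9)*(-8) = -40*(-8) = 320)
v*(-12 - g) = 320*(-12 - 1*(-30)) = 320*(-12 + 30) = 320*18 = 5760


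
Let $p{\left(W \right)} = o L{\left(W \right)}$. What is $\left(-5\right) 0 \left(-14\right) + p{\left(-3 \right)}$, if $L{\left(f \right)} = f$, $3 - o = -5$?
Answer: $-24$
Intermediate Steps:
$o = 8$ ($o = 3 - -5 = 3 + 5 = 8$)
$p{\left(W \right)} = 8 W$
$\left(-5\right) 0 \left(-14\right) + p{\left(-3 \right)} = \left(-5\right) 0 \left(-14\right) + 8 \left(-3\right) = 0 \left(-14\right) - 24 = 0 - 24 = -24$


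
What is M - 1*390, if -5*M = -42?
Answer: -1908/5 ≈ -381.60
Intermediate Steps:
M = 42/5 (M = -⅕*(-42) = 42/5 ≈ 8.4000)
M - 1*390 = 42/5 - 1*390 = 42/5 - 390 = -1908/5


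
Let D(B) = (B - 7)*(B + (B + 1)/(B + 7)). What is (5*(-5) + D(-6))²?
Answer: 13924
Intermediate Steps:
D(B) = (-7 + B)*(B + (1 + B)/(7 + B))
(5*(-5) + D(-6))² = (5*(-5) + (-7 + (-6)² + (-6)³ - 55*(-6))/(7 - 6))² = (-25 + (-7 + 36 - 216 + 330)/1)² = (-25 + 1*143)² = (-25 + 143)² = 118² = 13924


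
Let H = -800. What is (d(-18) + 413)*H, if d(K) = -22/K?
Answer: -2982400/9 ≈ -3.3138e+5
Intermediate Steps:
(d(-18) + 413)*H = (-22/(-18) + 413)*(-800) = (-22*(-1/18) + 413)*(-800) = (11/9 + 413)*(-800) = (3728/9)*(-800) = -2982400/9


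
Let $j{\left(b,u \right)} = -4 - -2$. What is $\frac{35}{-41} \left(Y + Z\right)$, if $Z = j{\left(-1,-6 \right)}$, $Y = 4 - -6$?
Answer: $- \frac{280}{41} \approx -6.8293$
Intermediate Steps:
$j{\left(b,u \right)} = -2$ ($j{\left(b,u \right)} = -4 + 2 = -2$)
$Y = 10$ ($Y = 4 + 6 = 10$)
$Z = -2$
$\frac{35}{-41} \left(Y + Z\right) = \frac{35}{-41} \left(10 - 2\right) = 35 \left(- \frac{1}{41}\right) 8 = \left(- \frac{35}{41}\right) 8 = - \frac{280}{41}$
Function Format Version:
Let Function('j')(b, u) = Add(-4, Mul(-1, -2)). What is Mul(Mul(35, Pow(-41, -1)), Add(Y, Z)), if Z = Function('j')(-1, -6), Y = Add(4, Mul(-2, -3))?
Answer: Rational(-280, 41) ≈ -6.8293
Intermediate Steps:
Function('j')(b, u) = -2 (Function('j')(b, u) = Add(-4, 2) = -2)
Y = 10 (Y = Add(4, 6) = 10)
Z = -2
Mul(Mul(35, Pow(-41, -1)), Add(Y, Z)) = Mul(Mul(35, Pow(-41, -1)), Add(10, -2)) = Mul(Mul(35, Rational(-1, 41)), 8) = Mul(Rational(-35, 41), 8) = Rational(-280, 41)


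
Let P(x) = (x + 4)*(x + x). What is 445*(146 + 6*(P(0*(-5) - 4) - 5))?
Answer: 51620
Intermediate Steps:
P(x) = 2*x*(4 + x) (P(x) = (4 + x)*(2*x) = 2*x*(4 + x))
445*(146 + 6*(P(0*(-5) - 4) - 5)) = 445*(146 + 6*(2*(0*(-5) - 4)*(4 + (0*(-5) - 4)) - 5)) = 445*(146 + 6*(2*(0 - 4)*(4 + (0 - 4)) - 5)) = 445*(146 + 6*(2*(-4)*(4 - 4) - 5)) = 445*(146 + 6*(2*(-4)*0 - 5)) = 445*(146 + 6*(0 - 5)) = 445*(146 + 6*(-5)) = 445*(146 - 30) = 445*116 = 51620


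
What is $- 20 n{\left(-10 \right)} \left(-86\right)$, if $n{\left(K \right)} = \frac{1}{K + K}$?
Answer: $-86$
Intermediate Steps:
$n{\left(K \right)} = \frac{1}{2 K}$
$- 20 n{\left(-10 \right)} \left(-86\right) = - 20 \frac{1}{2 \left(-10\right)} \left(-86\right) = - 20 \cdot \frac{1}{2} \left(- \frac{1}{10}\right) \left(-86\right) = \left(-20\right) \left(- \frac{1}{20}\right) \left(-86\right) = 1 \left(-86\right) = -86$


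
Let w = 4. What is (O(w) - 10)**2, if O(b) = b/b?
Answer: 81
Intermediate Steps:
O(b) = 1
(O(w) - 10)**2 = (1 - 10)**2 = (-9)**2 = 81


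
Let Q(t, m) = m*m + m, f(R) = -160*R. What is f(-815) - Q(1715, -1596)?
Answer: -2415220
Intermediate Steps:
Q(t, m) = m + m² (Q(t, m) = m² + m = m + m²)
f(-815) - Q(1715, -1596) = -160*(-815) - (-1596)*(1 - 1596) = 130400 - (-1596)*(-1595) = 130400 - 1*2545620 = 130400 - 2545620 = -2415220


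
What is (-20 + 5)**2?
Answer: 225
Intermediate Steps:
(-20 + 5)**2 = (-15)**2 = 225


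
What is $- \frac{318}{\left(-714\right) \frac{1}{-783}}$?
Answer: $- \frac{41499}{119} \approx -348.73$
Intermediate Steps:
$- \frac{318}{\left(-714\right) \frac{1}{-783}} = - \frac{318}{\left(-714\right) \left(- \frac{1}{783}\right)} = - \frac{318}{\frac{238}{261}} = \left(-318\right) \frac{261}{238} = - \frac{41499}{119}$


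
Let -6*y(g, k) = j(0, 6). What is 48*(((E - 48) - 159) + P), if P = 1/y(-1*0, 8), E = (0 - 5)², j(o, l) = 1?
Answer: -9024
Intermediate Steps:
E = 25 (E = (-5)² = 25)
y(g, k) = -⅙ (y(g, k) = -⅙*1 = -⅙)
P = -6 (P = 1/(-⅙) = -6)
48*(((E - 48) - 159) + P) = 48*(((25 - 48) - 159) - 6) = 48*((-23 - 159) - 6) = 48*(-182 - 6) = 48*(-188) = -9024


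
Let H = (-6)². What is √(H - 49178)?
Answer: I*√49142 ≈ 221.68*I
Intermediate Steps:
H = 36
√(H - 49178) = √(36 - 49178) = √(-49142) = I*√49142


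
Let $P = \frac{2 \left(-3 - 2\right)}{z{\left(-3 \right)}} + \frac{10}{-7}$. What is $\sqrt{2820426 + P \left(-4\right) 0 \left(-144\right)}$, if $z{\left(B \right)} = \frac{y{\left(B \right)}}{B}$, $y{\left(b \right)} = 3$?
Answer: $\sqrt{2820426} \approx 1679.4$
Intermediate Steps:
$z{\left(B \right)} = \frac{3}{B}$
$P = \frac{60}{7}$ ($P = \frac{2 \left(-3 - 2\right)}{3 \frac{1}{-3}} + \frac{10}{-7} = \frac{2 \left(-5\right)}{3 \left(- \frac{1}{3}\right)} + 10 \left(- \frac{1}{7}\right) = - \frac{10}{-1} - \frac{10}{7} = \left(-10\right) \left(-1\right) - \frac{10}{7} = 10 - \frac{10}{7} = \frac{60}{7} \approx 8.5714$)
$\sqrt{2820426 + P \left(-4\right) 0 \left(-144\right)} = \sqrt{2820426 + \frac{60}{7} \left(-4\right) 0 \left(-144\right)} = \sqrt{2820426 + \left(- \frac{240}{7}\right) 0 \left(-144\right)} = \sqrt{2820426 + 0 \left(-144\right)} = \sqrt{2820426 + 0} = \sqrt{2820426}$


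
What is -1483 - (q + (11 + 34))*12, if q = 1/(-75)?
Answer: -50571/25 ≈ -2022.8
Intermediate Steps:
q = -1/75 ≈ -0.013333
-1483 - (q + (11 + 34))*12 = -1483 - (-1/75 + (11 + 34))*12 = -1483 - (-1/75 + 45)*12 = -1483 - 3374*12/75 = -1483 - 1*13496/25 = -1483 - 13496/25 = -50571/25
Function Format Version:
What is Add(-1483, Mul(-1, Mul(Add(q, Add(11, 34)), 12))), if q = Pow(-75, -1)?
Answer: Rational(-50571, 25) ≈ -2022.8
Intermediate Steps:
q = Rational(-1, 75) ≈ -0.013333
Add(-1483, Mul(-1, Mul(Add(q, Add(11, 34)), 12))) = Add(-1483, Mul(-1, Mul(Add(Rational(-1, 75), Add(11, 34)), 12))) = Add(-1483, Mul(-1, Mul(Add(Rational(-1, 75), 45), 12))) = Add(-1483, Mul(-1, Mul(Rational(3374, 75), 12))) = Add(-1483, Mul(-1, Rational(13496, 25))) = Add(-1483, Rational(-13496, 25)) = Rational(-50571, 25)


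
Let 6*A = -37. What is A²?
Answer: 1369/36 ≈ 38.028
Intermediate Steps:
A = -37/6 (A = (⅙)*(-37) = -37/6 ≈ -6.1667)
A² = (-37/6)² = 1369/36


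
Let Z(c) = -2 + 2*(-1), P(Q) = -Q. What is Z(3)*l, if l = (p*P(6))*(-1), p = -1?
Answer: 24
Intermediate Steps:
Z(c) = -4 (Z(c) = -2 - 2 = -4)
l = -6 (l = -(-1)*6*(-1) = -1*(-6)*(-1) = 6*(-1) = -6)
Z(3)*l = -4*(-6) = 24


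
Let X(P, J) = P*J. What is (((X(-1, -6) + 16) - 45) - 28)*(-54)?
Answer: 2754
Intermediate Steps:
X(P, J) = J*P
(((X(-1, -6) + 16) - 45) - 28)*(-54) = (((-6*(-1) + 16) - 45) - 28)*(-54) = (((6 + 16) - 45) - 28)*(-54) = ((22 - 45) - 28)*(-54) = (-23 - 28)*(-54) = -51*(-54) = 2754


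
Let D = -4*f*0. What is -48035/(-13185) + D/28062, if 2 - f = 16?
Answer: 9607/2637 ≈ 3.6432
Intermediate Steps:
f = -14 (f = 2 - 1*16 = 2 - 16 = -14)
D = 0 (D = -4*(-14)*0 = 56*0 = 0)
-48035/(-13185) + D/28062 = -48035/(-13185) + 0/28062 = -48035*(-1/13185) + 0*(1/28062) = 9607/2637 + 0 = 9607/2637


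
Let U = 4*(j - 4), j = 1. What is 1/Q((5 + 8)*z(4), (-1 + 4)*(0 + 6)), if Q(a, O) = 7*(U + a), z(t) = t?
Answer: 1/280 ≈ 0.0035714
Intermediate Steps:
U = -12 (U = 4*(1 - 4) = 4*(-3) = -12)
Q(a, O) = -84 + 7*a (Q(a, O) = 7*(-12 + a) = -84 + 7*a)
1/Q((5 + 8)*z(4), (-1 + 4)*(0 + 6)) = 1/(-84 + 7*((5 + 8)*4)) = 1/(-84 + 7*(13*4)) = 1/(-84 + 7*52) = 1/(-84 + 364) = 1/280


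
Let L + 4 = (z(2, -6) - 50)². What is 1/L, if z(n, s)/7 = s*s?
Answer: 1/40800 ≈ 2.4510e-5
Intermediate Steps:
z(n, s) = 7*s² (z(n, s) = 7*(s*s) = 7*s²)
L = 40800 (L = -4 + (7*(-6)² - 50)² = -4 + (7*36 - 50)² = -4 + (252 - 50)² = -4 + 202² = -4 + 40804 = 40800)
1/L = 1/40800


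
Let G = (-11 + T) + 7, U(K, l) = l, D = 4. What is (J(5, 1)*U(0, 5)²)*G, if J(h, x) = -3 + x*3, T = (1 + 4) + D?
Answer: 0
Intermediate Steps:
T = 9 (T = (1 + 4) + 4 = 5 + 4 = 9)
G = 5 (G = (-11 + 9) + 7 = -2 + 7 = 5)
J(h, x) = -3 + 3*x
(J(5, 1)*U(0, 5)²)*G = ((-3 + 3*1)*5²)*5 = ((-3 + 3)*25)*5 = (0*25)*5 = 0*5 = 0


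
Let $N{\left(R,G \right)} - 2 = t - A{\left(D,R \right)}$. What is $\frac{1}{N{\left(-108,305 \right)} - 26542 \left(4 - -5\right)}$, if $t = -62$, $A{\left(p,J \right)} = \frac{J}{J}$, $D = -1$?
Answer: $- \frac{1}{238939} \approx -4.1852 \cdot 10^{-6}$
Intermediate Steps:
$A{\left(p,J \right)} = 1$
$N{\left(R,G \right)} = -61$ ($N{\left(R,G \right)} = 2 - 63 = -61$)
$\frac{1}{N{\left(-108,305 \right)} - 26542 \left(4 - -5\right)} = \frac{1}{-61 - 26542 \left(4 - -5\right)} = \frac{1}{-61 - 26542 \left(4 + 5\right)} = \frac{1}{-61 - 238878} = \frac{1}{-238939} = - \frac{1}{238939}$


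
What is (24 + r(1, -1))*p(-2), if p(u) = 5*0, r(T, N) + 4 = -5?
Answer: 0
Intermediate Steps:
r(T, N) = -9 (r(T, N) = -4 - 5 = -9)
p(u) = 0
(24 + r(1, -1))*p(-2) = (24 - 9)*0 = 15*0 = 0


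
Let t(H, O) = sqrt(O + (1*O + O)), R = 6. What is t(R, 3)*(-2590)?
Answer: -7770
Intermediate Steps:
t(H, O) = sqrt(3)*sqrt(O) (t(H, O) = sqrt(O + (O + O)) = sqrt(O + 2*O) = sqrt(3*O) = sqrt(3)*sqrt(O))
t(R, 3)*(-2590) = (sqrt(3)*sqrt(3))*(-2590) = 3*(-2590) = -7770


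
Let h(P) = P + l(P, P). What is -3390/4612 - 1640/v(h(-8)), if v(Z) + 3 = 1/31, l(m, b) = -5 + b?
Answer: 29270275/53038 ≈ 551.87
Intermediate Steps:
h(P) = -5 + 2*P (h(P) = P + (-5 + P) = -5 + 2*P)
v(Z) = -92/31 (v(Z) = -3 + 1/31 = -92/31)
-3390/4612 - 1640/v(h(-8)) = -3390/4612 - 1640/(-92/31) = -3390*1/4612 - 1640*(-31/92) = -1695/2306 + 12710/23 = 29270275/53038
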